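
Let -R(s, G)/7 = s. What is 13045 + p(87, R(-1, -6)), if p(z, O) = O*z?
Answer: 13654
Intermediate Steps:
R(s, G) = -7*s
13045 + p(87, R(-1, -6)) = 13045 - 7*(-1)*87 = 13045 + 7*87 = 13045 + 609 = 13654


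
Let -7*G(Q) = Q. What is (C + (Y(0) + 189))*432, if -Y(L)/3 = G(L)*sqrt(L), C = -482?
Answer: -126576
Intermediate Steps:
G(Q) = -Q/7
Y(L) = 3*L**(3/2)/7 (Y(L) = -3*(-L/7)*sqrt(L) = -(-3)*L**(3/2)/7 = 3*L**(3/2)/7)
(C + (Y(0) + 189))*432 = (-482 + (3*0**(3/2)/7 + 189))*432 = (-482 + ((3/7)*0 + 189))*432 = (-482 + (0 + 189))*432 = (-482 + 189)*432 = -293*432 = -126576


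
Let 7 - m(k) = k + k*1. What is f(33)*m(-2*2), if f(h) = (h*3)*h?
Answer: 49005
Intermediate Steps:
m(k) = 7 - 2*k (m(k) = 7 - (k + k*1) = 7 - (k + k) = 7 - 2*k)
f(h) = 3*h² (f(h) = (3*h)*h = 3*h²)
f(33)*m(-2*2) = (3*33²)*(7 - (-4)*2) = (3*1089)*(7 - 2*(-4)) = 3267*(7 + 8) = 3267*15 = 49005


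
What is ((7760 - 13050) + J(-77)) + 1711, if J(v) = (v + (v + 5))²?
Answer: 18622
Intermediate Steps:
J(v) = (5 + 2*v)² (J(v) = (v + (5 + v))² = (5 + 2*v)²)
((7760 - 13050) + J(-77)) + 1711 = ((7760 - 13050) + (5 + 2*(-77))²) + 1711 = (-5290 + (5 - 154)²) + 1711 = (-5290 + (-149)²) + 1711 = (-5290 + 22201) + 1711 = 16911 + 1711 = 18622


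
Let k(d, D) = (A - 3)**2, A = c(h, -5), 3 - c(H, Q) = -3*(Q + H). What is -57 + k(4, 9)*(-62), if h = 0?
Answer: -14007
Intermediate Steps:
c(H, Q) = 3 + 3*H + 3*Q (c(H, Q) = 3 - (-3)*(Q + H) = 3 - (-3)*(H + Q) = 3 - (-3*H - 3*Q) = 3 + (3*H + 3*Q) = 3 + 3*H + 3*Q)
A = -12 (A = 3 + 3*0 + 3*(-5) = 3 + 0 - 15 = -12)
k(d, D) = 225 (k(d, D) = (-12 - 3)**2 = (-15)**2 = 225)
-57 + k(4, 9)*(-62) = -57 + 225*(-62) = -57 - 13950 = -14007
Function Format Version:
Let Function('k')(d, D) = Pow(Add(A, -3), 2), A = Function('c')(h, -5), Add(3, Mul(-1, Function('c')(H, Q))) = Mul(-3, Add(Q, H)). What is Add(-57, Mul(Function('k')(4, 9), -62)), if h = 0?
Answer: -14007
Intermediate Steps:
Function('c')(H, Q) = Add(3, Mul(3, H), Mul(3, Q)) (Function('c')(H, Q) = Add(3, Mul(-1, Mul(-3, Add(Q, H)))) = Add(3, Mul(-1, Mul(-3, Add(H, Q)))) = Add(3, Mul(-1, Add(Mul(-3, H), Mul(-3, Q)))) = Add(3, Add(Mul(3, H), Mul(3, Q))) = Add(3, Mul(3, H), Mul(3, Q)))
A = -12 (A = Add(3, Mul(3, 0), Mul(3, -5)) = Add(3, 0, -15) = -12)
Function('k')(d, D) = 225 (Function('k')(d, D) = Pow(Add(-12, -3), 2) = Pow(-15, 2) = 225)
Add(-57, Mul(Function('k')(4, 9), -62)) = Add(-57, Mul(225, -62)) = Add(-57, -13950) = -14007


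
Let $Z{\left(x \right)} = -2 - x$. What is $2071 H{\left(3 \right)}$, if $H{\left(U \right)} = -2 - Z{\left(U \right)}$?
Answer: $6213$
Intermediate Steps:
$H{\left(U \right)} = U$ ($H{\left(U \right)} = -2 - \left(-2 - U\right) = -2 + \left(2 + U\right) = U$)
$2071 H{\left(3 \right)} = 2071 \cdot 3 = 6213$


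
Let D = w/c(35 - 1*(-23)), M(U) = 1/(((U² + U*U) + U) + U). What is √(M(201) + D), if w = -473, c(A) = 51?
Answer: I*√4418583683199/690234 ≈ 3.0454*I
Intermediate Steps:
M(U) = 1/(2*U + 2*U²) (M(U) = 1/(((U² + U²) + U) + U) = 1/((2*U² + U) + U) = 1/((U + 2*U²) + U) = 1/(2*U + 2*U²))
D = -473/51 ≈ -9.2745
√(M(201) + D) = √((½)/(201*(1 + 201)) - 473/51) = √((½)*(1/201)/202 - 473/51) = √((½)*(1/201)*(1/202) - 473/51) = √(1/81204 - 473/51) = √(-12803147/1380468) = I*√4418583683199/690234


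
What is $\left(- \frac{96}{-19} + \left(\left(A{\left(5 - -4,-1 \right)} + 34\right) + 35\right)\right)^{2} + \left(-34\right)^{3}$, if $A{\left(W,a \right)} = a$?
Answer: $- \frac{12262200}{361} \approx -33967.0$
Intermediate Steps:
$\left(- \frac{96}{-19} + \left(\left(A{\left(5 - -4,-1 \right)} + 34\right) + 35\right)\right)^{2} + \left(-34\right)^{3} = \left(- \frac{96}{-19} + \left(\left(-1 + 34\right) + 35\right)\right)^{2} + \left(-34\right)^{3} = \left(\left(-96\right) \left(- \frac{1}{19}\right) + \left(33 + 35\right)\right)^{2} - 39304 = \left(\frac{96}{19} + 68\right)^{2} - 39304 = \left(\frac{1388}{19}\right)^{2} - 39304 = \frac{1926544}{361} - 39304 = - \frac{12262200}{361}$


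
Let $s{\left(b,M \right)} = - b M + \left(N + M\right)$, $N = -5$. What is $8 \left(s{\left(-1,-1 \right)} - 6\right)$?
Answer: $-104$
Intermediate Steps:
$s{\left(b,M \right)} = -5 + M - M b$ ($s{\left(b,M \right)} = - b M + \left(-5 + M\right) = - M b + \left(-5 + M\right) = -5 + M - M b$)
$8 \left(s{\left(-1,-1 \right)} - 6\right) = 8 \left(\left(-5 - 1 - \left(-1\right) \left(-1\right)\right) - 6\right) = 8 \left(\left(-5 - 1 - 1\right) - 6\right) = 8 \left(-7 - 6\right) = 8 \left(-13\right) = -104$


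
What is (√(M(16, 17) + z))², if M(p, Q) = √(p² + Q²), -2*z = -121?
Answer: 121/2 + √545 ≈ 83.845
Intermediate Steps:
z = 121/2 (z = -½*(-121) = 121/2 ≈ 60.500)
M(p, Q) = √(Q² + p²)
(√(M(16, 17) + z))² = (√(√(17² + 16²) + 121/2))² = (√(√(289 + 256) + 121/2))² = (√(√545 + 121/2))² = (√(121/2 + √545))² = 121/2 + √545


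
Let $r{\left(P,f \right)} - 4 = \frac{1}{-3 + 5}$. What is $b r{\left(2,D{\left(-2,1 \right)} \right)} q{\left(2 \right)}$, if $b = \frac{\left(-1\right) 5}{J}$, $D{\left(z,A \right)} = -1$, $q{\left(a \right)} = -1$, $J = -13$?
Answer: $- \frac{45}{26} \approx -1.7308$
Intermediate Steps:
$r{\left(P,f \right)} = \frac{9}{2}$ ($r{\left(P,f \right)} = 4 + \frac{1}{-3 + 5} = 4 + \frac{1}{2} = \frac{9}{2}$)
$b = \frac{5}{13}$ ($b = \frac{\left(-1\right) 5}{-13} = \left(-5\right) \left(- \frac{1}{13}\right) = \frac{5}{13} \approx 0.38462$)
$b r{\left(2,D{\left(-2,1 \right)} \right)} q{\left(2 \right)} = \frac{5}{13} \cdot \frac{9}{2} \left(-1\right) = \frac{45}{26} \left(-1\right) = - \frac{45}{26}$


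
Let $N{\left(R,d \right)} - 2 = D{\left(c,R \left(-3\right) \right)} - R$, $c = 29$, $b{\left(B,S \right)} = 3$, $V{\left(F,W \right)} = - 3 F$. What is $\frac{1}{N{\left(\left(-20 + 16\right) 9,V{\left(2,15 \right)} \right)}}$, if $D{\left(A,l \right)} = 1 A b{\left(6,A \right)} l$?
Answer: $\frac{1}{9434} \approx 0.000106$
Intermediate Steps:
$D{\left(A,l \right)} = 3 A l$ ($D{\left(A,l \right)} = 1 A 3 l = 1 \cdot 3 A l = 3 A l$)
$N{\left(R,d \right)} = 2 - 262 R$ ($N{\left(R,d \right)} = 2 + \left(3 \cdot 29 R \left(-3\right) - R\right) = 2 + \left(3 \cdot 29 \left(- 3 R\right) - R\right) = 2 - 262 R$)
$\frac{1}{N{\left(\left(-20 + 16\right) 9,V{\left(2,15 \right)} \right)}} = \frac{1}{2 - 262 \left(-20 + 16\right) 9} = \frac{1}{2 - 262 \left(\left(-4\right) 9\right)} = \frac{1}{2 - -9432} = \frac{1}{2 + 9432} = \frac{1}{9434}$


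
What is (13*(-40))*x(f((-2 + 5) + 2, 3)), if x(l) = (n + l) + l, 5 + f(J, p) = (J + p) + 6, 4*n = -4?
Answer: -8840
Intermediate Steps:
n = -1 (n = (1/4)*(-4) = -1)
f(J, p) = 1 + J + p (f(J, p) = -5 + ((J + p) + 6) = -5 + (6 + J + p) = 1 + J + p)
x(l) = -1 + 2*l (x(l) = (-1 + l) + l = -1 + 2*l)
(13*(-40))*x(f((-2 + 5) + 2, 3)) = (13*(-40))*(-1 + 2*(1 + ((-2 + 5) + 2) + 3)) = -520*(-1 + 2*(1 + (3 + 2) + 3)) = -520*(-1 + 2*(1 + 5 + 3)) = -520*(-1 + 2*9) = -520*(-1 + 18) = -520*17 = -8840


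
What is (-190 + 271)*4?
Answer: 324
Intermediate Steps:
(-190 + 271)*4 = 81*4 = 324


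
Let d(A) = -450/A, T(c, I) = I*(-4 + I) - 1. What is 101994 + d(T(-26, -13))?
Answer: 2243823/22 ≈ 1.0199e+5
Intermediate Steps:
T(c, I) = -1 + I*(-4 + I)
101994 + d(T(-26, -13)) = 101994 - 450/(-1 + (-13)² - 4*(-13)) = 101994 - 450/(-1 + 169 + 52) = 101994 - 450/220 = 101994 - 450*1/220 = 101994 - 45/22 = 2243823/22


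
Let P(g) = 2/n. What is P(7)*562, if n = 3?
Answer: 1124/3 ≈ 374.67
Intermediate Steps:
P(g) = ⅔ (P(g) = 2/3 = 2*(⅓) = ⅔)
P(7)*562 = (⅔)*562 = 1124/3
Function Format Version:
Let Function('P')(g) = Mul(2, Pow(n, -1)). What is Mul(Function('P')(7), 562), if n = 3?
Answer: Rational(1124, 3) ≈ 374.67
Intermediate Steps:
Function('P')(g) = Rational(2, 3) (Function('P')(g) = Mul(2, Pow(3, -1)) = Mul(2, Rational(1, 3)) = Rational(2, 3))
Mul(Function('P')(7), 562) = Mul(Rational(2, 3), 562) = Rational(1124, 3)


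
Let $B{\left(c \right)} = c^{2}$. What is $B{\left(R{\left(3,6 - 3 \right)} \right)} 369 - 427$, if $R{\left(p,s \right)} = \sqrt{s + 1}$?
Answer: $1049$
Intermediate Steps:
$R{\left(p,s \right)} = \sqrt{1 + s}$
$B{\left(R{\left(3,6 - 3 \right)} \right)} 369 - 427 = \left(\sqrt{1 + \left(6 - 3\right)}\right)^{2} \cdot 369 - 427 = \left(\sqrt{1 + 3}\right)^{2} \cdot 369 - 427 = \left(\sqrt{4}\right)^{2} \cdot 369 - 427 = 2^{2} \cdot 369 - 427 = 4 \cdot 369 - 427 = 1476 - 427 = 1049$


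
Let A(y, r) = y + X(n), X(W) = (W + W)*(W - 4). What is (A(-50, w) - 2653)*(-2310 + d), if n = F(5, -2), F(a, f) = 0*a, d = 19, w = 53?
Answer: 6192573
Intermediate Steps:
F(a, f) = 0
n = 0
X(W) = 2*W*(-4 + W) (X(W) = (2*W)*(-4 + W) = 2*W*(-4 + W))
A(y, r) = y (A(y, r) = y + 2*0*(-4 + 0) = y + 2*0*(-4) = y + 0 = y)
(A(-50, w) - 2653)*(-2310 + d) = (-50 - 2653)*(-2310 + 19) = -2703*(-2291) = 6192573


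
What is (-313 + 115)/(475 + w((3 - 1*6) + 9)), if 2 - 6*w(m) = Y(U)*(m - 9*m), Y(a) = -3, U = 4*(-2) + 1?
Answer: -297/677 ≈ -0.43870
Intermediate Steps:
U = -7 (U = -8 + 1 = -7)
w(m) = 1/3 - 4*m (w(m) = 1/3 - (-1)*(m - 9*m)/2 = 1/3 - (-1)*(-8*m)/2 = 1/3 - 4*m)
(-313 + 115)/(475 + w((3 - 1*6) + 9)) = (-313 + 115)/(475 + (1/3 - 4*((3 - 1*6) + 9))) = -198/(475 + (1/3 - 4*((3 - 6) + 9))) = -198/(475 + (1/3 - 4*(-3 + 9))) = -198/(475 + (1/3 - 4*6)) = -198/(475 + (1/3 - 24)) = -198/(475 - 71/3) = -198/1354/3 = -198*3/1354 = -297/677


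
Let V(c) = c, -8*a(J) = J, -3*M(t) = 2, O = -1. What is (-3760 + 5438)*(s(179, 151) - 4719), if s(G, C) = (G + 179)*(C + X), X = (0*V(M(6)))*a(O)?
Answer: 82790842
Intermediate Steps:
M(t) = -⅔ (M(t) = -⅓*2 = -⅔)
a(J) = -J/8
X = 0 (X = (0*(-⅔))*(-⅛*(-1)) = 0*(⅛) = 0)
s(G, C) = C*(179 + G) (s(G, C) = (G + 179)*(C + 0) = (179 + G)*C = C*(179 + G))
(-3760 + 5438)*(s(179, 151) - 4719) = (-3760 + 5438)*(151*(179 + 179) - 4719) = 1678*(151*358 - 4719) = 1678*(54058 - 4719) = 1678*49339 = 82790842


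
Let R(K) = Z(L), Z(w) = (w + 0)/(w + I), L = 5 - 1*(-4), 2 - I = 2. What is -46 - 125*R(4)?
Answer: -171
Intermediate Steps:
I = 0 (I = 2 - 1*2 = 2 - 2 = 0)
L = 9 (L = 5 + 4 = 9)
Z(w) = 1 (Z(w) = (w + 0)/(w + 0) = w/w = 1)
R(K) = 1
-46 - 125*R(4) = -46 - 125*1 = -46 - 125 = -171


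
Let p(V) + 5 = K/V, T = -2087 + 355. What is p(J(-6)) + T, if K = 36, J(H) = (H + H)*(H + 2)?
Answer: -6945/4 ≈ -1736.3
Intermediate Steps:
J(H) = 2*H*(2 + H) (J(H) = (2*H)*(2 + H) = 2*H*(2 + H))
T = -1732
p(V) = -5 + 36/V
p(J(-6)) + T = (-5 + 36/((2*(-6)*(2 - 6)))) - 1732 = (-5 + 36/((2*(-6)*(-4)))) - 1732 = (-5 + 36/48) - 1732 = (-5 + 36*(1/48)) - 1732 = (-5 + ¾) - 1732 = -17/4 - 1732 = -6945/4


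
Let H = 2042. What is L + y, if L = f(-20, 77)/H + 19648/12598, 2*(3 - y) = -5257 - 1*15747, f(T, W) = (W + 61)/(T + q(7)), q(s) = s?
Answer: 878417575956/83606627 ≈ 10507.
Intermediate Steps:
f(T, W) = (61 + W)/(7 + T) (f(T, W) = (W + 61)/(T + 7) = (61 + W)/(7 + T))
y = 10505 (y = 3 - (-5257 - 1*15747)/2 = 3 - (-5257 - 15747)/2 = 3 - ½*(-21004) = 3 + 10502 = 10505)
L = 129959321/83606627 (L = ((61 + 77)/(7 - 20))/2042 + 19648/12598 = (138/(-13))*(1/2042) + 19648*(1/12598) = -1/13*138*(1/2042) + 9824/6299 = -138/13*1/2042 + 9824/6299 = -69/13273 + 9824/6299 = 129959321/83606627 ≈ 1.5544)
L + y = 129959321/83606627 + 10505 = 878417575956/83606627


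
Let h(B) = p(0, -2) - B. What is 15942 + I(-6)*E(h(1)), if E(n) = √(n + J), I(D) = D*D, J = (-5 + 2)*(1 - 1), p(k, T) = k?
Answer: 15942 + 36*I ≈ 15942.0 + 36.0*I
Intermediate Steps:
J = 0 (J = -3*0 = 0)
I(D) = D²
h(B) = -B (h(B) = 0 - B = -B)
E(n) = √n (E(n) = √(n + 0) = √n)
15942 + I(-6)*E(h(1)) = 15942 + (-6)²*√(-1*1) = 15942 + 36*√(-1) = 15942 + 36*I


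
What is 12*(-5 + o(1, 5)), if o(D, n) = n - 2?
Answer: -24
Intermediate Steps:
o(D, n) = -2 + n
12*(-5 + o(1, 5)) = 12*(-5 + (-2 + 5)) = 12*(-5 + 3) = 12*(-2) = -24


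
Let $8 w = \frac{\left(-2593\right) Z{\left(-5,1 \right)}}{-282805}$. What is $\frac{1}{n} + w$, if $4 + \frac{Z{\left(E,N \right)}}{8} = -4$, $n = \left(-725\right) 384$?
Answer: $- \frac{1155082481}{15746582400} \approx -0.073354$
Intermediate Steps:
$n = -278400$
$Z{\left(E,N \right)} = -64$ ($Z{\left(E,N \right)} = -32 + 8 \left(-4\right) = -32 - 32 = -64$)
$w = - \frac{20744}{282805}$ ($w = \frac{\left(-2593\right) \left(-64\right) \frac{1}{-282805}}{8} = \frac{165952 \left(- \frac{1}{282805}\right)}{8} = \frac{1}{8} \left(- \frac{165952}{282805}\right) = - \frac{20744}{282805} \approx -0.073351$)
$\frac{1}{n} + w = \frac{1}{-278400} - \frac{20744}{282805} = - \frac{1}{278400} - \frac{20744}{282805} = - \frac{1155082481}{15746582400}$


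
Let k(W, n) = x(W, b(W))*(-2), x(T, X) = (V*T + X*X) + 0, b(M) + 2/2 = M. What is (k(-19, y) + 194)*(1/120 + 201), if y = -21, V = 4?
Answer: -5475467/60 ≈ -91258.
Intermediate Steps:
b(M) = -1 + M
x(T, X) = X² + 4*T (x(T, X) = (4*T + X*X) + 0 = (4*T + X²) + 0 = (X² + 4*T) + 0 = X² + 4*T)
k(W, n) = -8*W - 2*(-1 + W)² (k(W, n) = ((-1 + W)² + 4*W)*(-2) = -8*W - 2*(-1 + W)²)
(k(-19, y) + 194)*(1/120 + 201) = ((-8*(-19) - 2*(-1 - 19)²) + 194)*(1/120 + 201) = ((152 - 2*(-20)²) + 194)*(1/120 + 201) = ((152 - 2*400) + 194)*(24121/120) = ((152 - 800) + 194)*(24121/120) = (-648 + 194)*(24121/120) = -454*24121/120 = -5475467/60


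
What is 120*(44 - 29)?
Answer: 1800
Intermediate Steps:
120*(44 - 29) = 120*15 = 1800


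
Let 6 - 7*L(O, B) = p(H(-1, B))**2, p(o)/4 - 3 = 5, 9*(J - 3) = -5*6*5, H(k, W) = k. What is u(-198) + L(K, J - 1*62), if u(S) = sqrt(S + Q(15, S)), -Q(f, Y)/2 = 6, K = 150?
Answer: -1018/7 + I*sqrt(210) ≈ -145.43 + 14.491*I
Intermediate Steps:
Q(f, Y) = -12 (Q(f, Y) = -2*6 = -12)
J = -41/3 (J = 3 + (-5*6*5)/9 = 3 + (-30*5)/9 = 3 + (1/9)*(-150) = 3 - 50/3 = -41/3 ≈ -13.667)
p(o) = 32 (p(o) = 12 + 4*5 = 12 + 20 = 32)
L(O, B) = -1018/7 (L(O, B) = 6/7 - 1/7*32**2 = 6/7 - 1/7*1024 = 6/7 - 1024/7 = -1018/7)
u(S) = sqrt(-12 + S) (u(S) = sqrt(S - 12) = sqrt(-12 + S))
u(-198) + L(K, J - 1*62) = sqrt(-12 - 198) - 1018/7 = sqrt(-210) - 1018/7 = I*sqrt(210) - 1018/7 = -1018/7 + I*sqrt(210)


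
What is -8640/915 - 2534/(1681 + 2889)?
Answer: -1393447/139385 ≈ -9.9971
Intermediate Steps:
-8640/915 - 2534/(1681 + 2889) = -8640*1/915 - 2534/4570 = -576/61 - 2534*1/4570 = -576/61 - 1267/2285 = -1393447/139385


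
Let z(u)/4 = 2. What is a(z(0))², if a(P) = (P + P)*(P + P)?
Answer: 65536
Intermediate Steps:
z(u) = 8 (z(u) = 4*2 = 8)
a(P) = 4*P² (a(P) = (2*P)*(2*P) = 4*P²)
a(z(0))² = (4*8²)² = (4*64)² = 256² = 65536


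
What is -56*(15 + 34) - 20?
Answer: -2764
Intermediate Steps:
-56*(15 + 34) - 20 = -56*49 - 20 = -2744 - 20 = -2764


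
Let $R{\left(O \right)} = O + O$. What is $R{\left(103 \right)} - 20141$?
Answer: $-19935$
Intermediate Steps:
$R{\left(O \right)} = 2 O$
$R{\left(103 \right)} - 20141 = 2 \cdot 103 - 20141 = 206 - 20141 = -19935$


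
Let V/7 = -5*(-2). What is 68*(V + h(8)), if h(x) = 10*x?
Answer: 10200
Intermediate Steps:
V = 70 (V = 7*(-5*(-2)) = 7*10 = 70)
68*(V + h(8)) = 68*(70 + 10*8) = 68*(70 + 80) = 68*150 = 10200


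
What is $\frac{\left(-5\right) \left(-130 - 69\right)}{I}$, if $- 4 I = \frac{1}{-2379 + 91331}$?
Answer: $-354028960$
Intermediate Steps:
$I = - \frac{1}{355808}$ ($I = - \frac{1}{4 \left(-2379 + 91331\right)} = - \frac{1}{4 \cdot 88952} = \left(- \frac{1}{4}\right) \frac{1}{88952} = - \frac{1}{355808} \approx -2.8105 \cdot 10^{-6}$)
$\frac{\left(-5\right) \left(-130 - 69\right)}{I} = \frac{\left(-5\right) \left(-130 - 69\right)}{- \frac{1}{355808}} = \left(-5\right) \left(-199\right) \left(-355808\right) = 995 \left(-355808\right) = -354028960$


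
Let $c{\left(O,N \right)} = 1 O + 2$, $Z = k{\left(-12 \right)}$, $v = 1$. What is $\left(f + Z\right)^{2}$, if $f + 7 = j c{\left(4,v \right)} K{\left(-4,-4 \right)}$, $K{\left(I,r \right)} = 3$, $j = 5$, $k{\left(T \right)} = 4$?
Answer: $7569$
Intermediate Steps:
$Z = 4$
$c{\left(O,N \right)} = 2 + O$ ($c{\left(O,N \right)} = O + 2 = 2 + O$)
$f = 83$ ($f = -7 + 5 \left(2 + 4\right) 3 = -7 + 5 \cdot 6 \cdot 3 = -7 + 30 \cdot 3 = -7 + 90 = 83$)
$\left(f + Z\right)^{2} = \left(83 + 4\right)^{2} = 87^{2} = 7569$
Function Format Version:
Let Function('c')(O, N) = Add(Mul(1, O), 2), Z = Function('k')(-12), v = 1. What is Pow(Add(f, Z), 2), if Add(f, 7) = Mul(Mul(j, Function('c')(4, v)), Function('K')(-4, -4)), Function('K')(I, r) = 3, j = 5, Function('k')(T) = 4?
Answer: 7569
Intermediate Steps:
Z = 4
Function('c')(O, N) = Add(2, O) (Function('c')(O, N) = Add(O, 2) = Add(2, O))
f = 83 (f = Add(-7, Mul(Mul(5, Add(2, 4)), 3)) = Add(-7, Mul(Mul(5, 6), 3)) = Add(-7, Mul(30, 3)) = Add(-7, 90) = 83)
Pow(Add(f, Z), 2) = Pow(Add(83, 4), 2) = Pow(87, 2) = 7569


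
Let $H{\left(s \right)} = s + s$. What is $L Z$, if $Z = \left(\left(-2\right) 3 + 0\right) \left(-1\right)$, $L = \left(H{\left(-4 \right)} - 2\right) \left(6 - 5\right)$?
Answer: $-60$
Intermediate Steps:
$H{\left(s \right)} = 2 s$
$L = -10$ ($L = \left(2 \left(-4\right) - 2\right) \left(6 - 5\right) = \left(-8 - 2\right) 1 = \left(-10\right) 1 = -10$)
$Z = 6$ ($Z = \left(-6 + 0\right) \left(-1\right) = \left(-6\right) \left(-1\right) = 6$)
$L Z = \left(-10\right) 6 = -60$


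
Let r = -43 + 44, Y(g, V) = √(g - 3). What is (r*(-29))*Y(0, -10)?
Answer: -29*I*√3 ≈ -50.229*I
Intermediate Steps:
Y(g, V) = √(-3 + g)
r = 1
(r*(-29))*Y(0, -10) = (1*(-29))*√(-3 + 0) = -29*I*√3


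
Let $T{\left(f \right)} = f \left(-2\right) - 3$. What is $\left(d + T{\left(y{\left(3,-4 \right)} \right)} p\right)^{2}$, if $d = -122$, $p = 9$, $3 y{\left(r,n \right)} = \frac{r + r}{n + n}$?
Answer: $\frac{83521}{4} \approx 20880.0$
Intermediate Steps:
$y{\left(r,n \right)} = \frac{r}{3 n}$ ($y{\left(r,n \right)} = \frac{\left(r + r\right) \frac{1}{n + n}}{3} = \frac{2 r \frac{1}{2 n}}{3} = \frac{r \frac{1}{n}}{3} = \frac{r}{3 n}$)
$T{\left(f \right)} = -3 - 2 f$ ($T{\left(f \right)} = - 2 f - 3 = -3 - 2 f$)
$\left(d + T{\left(y{\left(3,-4 \right)} \right)} p\right)^{2} = \left(-122 + \left(-3 - 2 \cdot \frac{1}{3} \cdot 3 \frac{1}{-4}\right) 9\right)^{2} = \left(-122 + \left(-3 - 2 \cdot \frac{1}{3} \cdot 3 \left(- \frac{1}{4}\right)\right) 9\right)^{2} = \left(-122 + \left(-3 - - \frac{1}{2}\right) 9\right)^{2} = \left(-122 + \left(-3 + \frac{1}{2}\right) 9\right)^{2} = \left(-122 - \frac{45}{2}\right)^{2} = \left(- \frac{289}{2}\right)^{2} = \frac{83521}{4}$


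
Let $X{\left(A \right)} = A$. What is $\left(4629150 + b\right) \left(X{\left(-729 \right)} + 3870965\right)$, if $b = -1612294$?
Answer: $11675944698016$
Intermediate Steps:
$\left(4629150 + b\right) \left(X{\left(-729 \right)} + 3870965\right) = \left(4629150 - 1612294\right) \left(-729 + 3870965\right) = 3016856 \cdot 3870236 = 11675944698016$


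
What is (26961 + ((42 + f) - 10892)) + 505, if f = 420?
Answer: 17036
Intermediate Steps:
(26961 + ((42 + f) - 10892)) + 505 = (26961 + ((42 + 420) - 10892)) + 505 = (26961 + (462 - 10892)) + 505 = (26961 - 10430) + 505 = 16531 + 505 = 17036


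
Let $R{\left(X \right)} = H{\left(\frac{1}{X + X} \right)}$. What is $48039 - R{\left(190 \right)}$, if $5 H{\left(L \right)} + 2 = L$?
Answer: $\frac{91274859}{1900} \approx 48039.0$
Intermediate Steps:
$H{\left(L \right)} = - \frac{2}{5} + \frac{L}{5}$
$R{\left(X \right)} = - \frac{2}{5} + \frac{1}{10 X}$ ($R{\left(X \right)} = - \frac{2}{5} + \frac{1}{5 \left(X + X\right)} = - \frac{2}{5} + \frac{1}{5 \cdot 2 X} = - \frac{2}{5} + \frac{\frac{1}{2} \frac{1}{X}}{5} = - \frac{2}{5} + \frac{1}{10 X}$)
$48039 - R{\left(190 \right)} = 48039 - \frac{1 - 760}{10 \cdot 190} = 48039 - \frac{1}{10} \cdot \frac{1}{190} \left(1 - 760\right) = 48039 - \frac{1}{10} \cdot \frac{1}{190} \left(-759\right) = 48039 - - \frac{759}{1900} = 48039 + \frac{759}{1900} = \frac{91274859}{1900}$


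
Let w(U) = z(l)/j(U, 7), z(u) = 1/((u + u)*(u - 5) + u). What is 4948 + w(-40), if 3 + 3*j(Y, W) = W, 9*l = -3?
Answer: 573995/116 ≈ 4948.2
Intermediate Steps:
l = -⅓ (l = (⅑)*(-3) = -⅓ ≈ -0.33333)
j(Y, W) = -1 + W/3
z(u) = 1/(u + 2*u*(-5 + u)) (z(u) = 1/((2*u)*(-5 + u) + u) = 1/(2*u*(-5 + u) + u) = 1/(u + 2*u*(-5 + u)))
w(U) = 27/116 (w(U) = (1/((-⅓)*(-9 + 2*(-⅓))))/(-1 + (⅓)*7) = (-3/(-9 - ⅔))/(-1 + 7/3) = (-3/(-29/3))/(4/3) = -3*(-3/29)*(¾) = (9/29)*(¾) = 27/116)
4948 + w(-40) = 4948 + 27/116 = 573995/116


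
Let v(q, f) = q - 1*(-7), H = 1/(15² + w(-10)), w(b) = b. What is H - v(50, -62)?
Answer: -12254/215 ≈ -56.995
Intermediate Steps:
H = 1/215 (H = 1/(15² - 10) = 1/(225 - 10) = 1/215 ≈ 0.0046512)
v(q, f) = 7 + q (v(q, f) = q + 7 = 7 + q)
H - v(50, -62) = 1/215 - (7 + 50) = 1/215 - 1*57 = 1/215 - 57 = -12254/215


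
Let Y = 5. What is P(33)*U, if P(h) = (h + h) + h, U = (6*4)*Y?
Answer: 11880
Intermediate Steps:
U = 120 (U = (6*4)*5 = 24*5 = 120)
P(h) = 3*h (P(h) = 2*h + h = 3*h)
P(33)*U = (3*33)*120 = 99*120 = 11880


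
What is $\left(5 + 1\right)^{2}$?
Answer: $36$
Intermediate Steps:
$\left(5 + 1\right)^{2} = 6^{2} = 36$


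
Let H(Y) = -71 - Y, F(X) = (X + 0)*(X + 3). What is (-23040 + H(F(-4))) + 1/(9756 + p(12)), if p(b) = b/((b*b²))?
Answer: -32473454331/1404865 ≈ -23115.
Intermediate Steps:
F(X) = X*(3 + X)
p(b) = b⁻² (p(b) = b/(b³) = b/b³ = b⁻²)
(-23040 + H(F(-4))) + 1/(9756 + p(12)) = (-23040 + (-71 - (-4)*(3 - 4))) + 1/(9756 + 12⁻²) = (-23040 + (-71 - (-4)*(-1))) + 1/(9756 + 1/144) = (-23040 + (-71 - 1*4)) + 1/(1404865/144) = (-23040 + (-71 - 4)) + 144/1404865 = (-23040 - 75) + 144/1404865 = -23115 + 144/1404865 = -32473454331/1404865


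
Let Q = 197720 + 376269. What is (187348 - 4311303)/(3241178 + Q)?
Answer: -4123955/3815167 ≈ -1.0809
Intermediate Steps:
Q = 573989
(187348 - 4311303)/(3241178 + Q) = (187348 - 4311303)/(3241178 + 573989) = -4123955/3815167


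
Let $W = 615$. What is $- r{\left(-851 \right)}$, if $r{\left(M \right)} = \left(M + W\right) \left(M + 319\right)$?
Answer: $-125552$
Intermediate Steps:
$r{\left(M \right)} = \left(319 + M\right) \left(615 + M\right)$ ($r{\left(M \right)} = \left(M + 615\right) \left(M + 319\right) = \left(615 + M\right) \left(319 + M\right) = \left(319 + M\right) \left(615 + M\right)$)
$- r{\left(-851 \right)} = - (196185 + \left(-851\right)^{2} + 934 \left(-851\right)) = - (196185 + 724201 - 794834) = \left(-1\right) 125552 = -125552$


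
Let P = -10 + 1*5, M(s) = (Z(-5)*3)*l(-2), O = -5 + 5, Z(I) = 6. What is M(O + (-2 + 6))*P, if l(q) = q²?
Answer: -360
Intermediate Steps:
O = 0
M(s) = 72 (M(s) = (6*3)*(-2)² = 18*4 = 72)
P = -5 (P = -10 + 5 = -5)
M(O + (-2 + 6))*P = 72*(-5) = -360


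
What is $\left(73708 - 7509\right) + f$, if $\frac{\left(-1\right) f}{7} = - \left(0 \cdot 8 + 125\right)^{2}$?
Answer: $175574$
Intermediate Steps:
$f = 109375$ ($f = - 7 \left(- \left(0 \cdot 8 + 125\right)^{2}\right) = - 7 \left(- \left(0 + 125\right)^{2}\right) = - 7 \left(- 125^{2}\right) = - 7 \left(\left(-1\right) 15625\right) = \left(-7\right) \left(-15625\right) = 109375$)
$\left(73708 - 7509\right) + f = \left(73708 - 7509\right) + 109375 = 66199 + 109375 = 175574$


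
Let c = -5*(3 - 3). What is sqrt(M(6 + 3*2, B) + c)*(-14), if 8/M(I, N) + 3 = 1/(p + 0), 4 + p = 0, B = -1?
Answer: -56*I*sqrt(26)/13 ≈ -21.965*I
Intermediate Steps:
c = 0 (c = -5*0 = 0)
p = -4 (p = -4 + 0 = -4)
M(I, N) = -32/13 (M(I, N) = 8/(-3 + 1/(-4 + 0)) = 8/(-3 + 1/(-4)) = 8/(-3 - 1/4) = 8/(-13/4) = 8*(-4/13) = -32/13)
sqrt(M(6 + 3*2, B) + c)*(-14) = sqrt(-32/13 + 0)*(-14) = sqrt(-32/13)*(-14) = (4*I*sqrt(26)/13)*(-14) = -56*I*sqrt(26)/13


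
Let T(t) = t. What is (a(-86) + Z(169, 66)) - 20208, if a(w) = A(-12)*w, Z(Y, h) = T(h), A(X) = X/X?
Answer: -20228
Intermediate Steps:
A(X) = 1
Z(Y, h) = h
a(w) = w (a(w) = 1*w = w)
(a(-86) + Z(169, 66)) - 20208 = (-86 + 66) - 20208 = -20 - 20208 = -20228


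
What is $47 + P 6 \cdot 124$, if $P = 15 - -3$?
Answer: $13439$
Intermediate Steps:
$P = 18$ ($P = 15 + 3 = 18$)
$47 + P 6 \cdot 124 = 47 + 18 \cdot 6 \cdot 124 = 47 + 108 \cdot 124 = 47 + 13392 = 13439$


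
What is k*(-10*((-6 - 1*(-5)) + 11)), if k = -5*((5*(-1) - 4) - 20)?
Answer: -14500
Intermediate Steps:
k = 145 (k = -5*((-5 - 4) - 20) = -5*(-9 - 20) = -5*(-29) = 145)
k*(-10*((-6 - 1*(-5)) + 11)) = 145*(-10*((-6 - 1*(-5)) + 11)) = 145*(-10*((-6 + 5) + 11)) = 145*(-10*(-1 + 11)) = 145*(-10*10) = 145*(-100) = -14500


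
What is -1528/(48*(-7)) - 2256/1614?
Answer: 35587/11298 ≈ 3.1498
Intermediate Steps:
-1528/(48*(-7)) - 2256/1614 = -1528/(-336) - 2256*1/1614 = -1528*(-1/336) - 376/269 = 191/42 - 376/269 = 35587/11298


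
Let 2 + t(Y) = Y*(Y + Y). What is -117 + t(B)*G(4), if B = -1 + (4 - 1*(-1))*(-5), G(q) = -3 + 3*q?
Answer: 12033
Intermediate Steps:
B = -26 (B = -1 + (4 + 1)*(-5) = -1 + 5*(-5) = -1 - 25 = -26)
t(Y) = -2 + 2*Y**2 (t(Y) = -2 + Y*(Y + Y) = -2 + Y*(2*Y) = -2 + 2*Y**2)
-117 + t(B)*G(4) = -117 + (-2 + 2*(-26)**2)*(-3 + 3*4) = -117 + (-2 + 2*676)*(-3 + 12) = -117 + (-2 + 1352)*9 = -117 + 1350*9 = -117 + 12150 = 12033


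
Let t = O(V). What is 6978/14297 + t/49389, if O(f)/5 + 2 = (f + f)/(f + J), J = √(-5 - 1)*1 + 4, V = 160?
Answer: 4635657458272/9497946583383 - 800*I*√6/664331439 ≈ 0.48807 - 2.9497e-6*I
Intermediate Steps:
J = 4 + I*√6 (J = √(-6)*1 + 4 = (I*√6)*1 + 4 = I*√6 + 4 = 4 + I*√6 ≈ 4.0 + 2.4495*I)
O(f) = -10 + 10*f/(4 + f + I*√6) (O(f) = -10 + 5*((f + f)/(f + (4 + I*√6))) = -10 + 5*((2*f)/(4 + f + I*√6)) = -10 + 5*(2*f/(4 + f + I*√6)) = -10 + 10*f/(4 + f + I*√6))
t = 10*(-4 - I*√6)/(164 + I*√6) (t = 10*(-4 - I*√6)/(4 + 160 + I*√6) = 10*(-4 - I*√6)/(164 + I*√6) ≈ -0.24608 - 0.14568*I)
6978/14297 + t/49389 = 6978/14297 + (10*(-√6 + 4*I)/(√6 - 164*I))/49389 = 6978*(1/14297) + (10*(-√6 + 4*I)/(√6 - 164*I))*(1/49389) = 6978/14297 + 10*(-√6 + 4*I)/(49389*(√6 - 164*I))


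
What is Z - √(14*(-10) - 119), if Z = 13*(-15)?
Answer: -195 - I*√259 ≈ -195.0 - 16.093*I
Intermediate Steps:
Z = -195
Z - √(14*(-10) - 119) = -195 - √(14*(-10) - 119) = -195 - √(-140 - 119) = -195 - √(-259) = -195 - I*√259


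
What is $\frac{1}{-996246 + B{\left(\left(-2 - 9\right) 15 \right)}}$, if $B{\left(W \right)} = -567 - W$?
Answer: $- \frac{1}{996648} \approx -1.0034 \cdot 10^{-6}$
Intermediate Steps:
$\frac{1}{-996246 + B{\left(\left(-2 - 9\right) 15 \right)}} = \frac{1}{-996246 - \left(567 + \left(-2 - 9\right) 15\right)} = \frac{1}{-996246 - \left(567 - 165\right)} = \frac{1}{-996246 - 402} = \frac{1}{-996648} = - \frac{1}{996648}$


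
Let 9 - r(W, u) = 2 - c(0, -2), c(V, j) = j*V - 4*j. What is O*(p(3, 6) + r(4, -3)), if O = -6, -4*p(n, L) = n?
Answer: -171/2 ≈ -85.500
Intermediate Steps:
p(n, L) = -n/4
c(V, j) = -4*j + V*j (c(V, j) = V*j - 4*j = -4*j + V*j)
r(W, u) = 15 (r(W, u) = 9 - (2 - (-2)*(-4 + 0)) = 9 - (2 - (-2)*(-4)) = 9 - (2 - 1*8) = 9 - (2 - 8) = 9 - 1*(-6) = 9 + 6 = 15)
O*(p(3, 6) + r(4, -3)) = -6*(-¼*3 + 15) = -6*(-¾ + 15) = -6*57/4 = -171/2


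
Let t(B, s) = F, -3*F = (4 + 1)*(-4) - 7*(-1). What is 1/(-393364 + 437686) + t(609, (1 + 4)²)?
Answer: 64021/14774 ≈ 4.3334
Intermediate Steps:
F = 13/3 (F = -((4 + 1)*(-4) - 7*(-1))/3 = -(5*(-4) + 7)/3 = -(-20 + 7)/3 = -⅓*(-13) = 13/3 ≈ 4.3333)
t(B, s) = 13/3
1/(-393364 + 437686) + t(609, (1 + 4)²) = 1/(-393364 + 437686) + 13/3 = 1/44322 + 13/3 = 64021/14774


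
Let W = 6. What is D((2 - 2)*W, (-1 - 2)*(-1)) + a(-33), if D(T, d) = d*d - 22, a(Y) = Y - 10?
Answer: -56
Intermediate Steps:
a(Y) = -10 + Y
D(T, d) = -22 + d² (D(T, d) = d² - 22 = -22 + d²)
D((2 - 2)*W, (-1 - 2)*(-1)) + a(-33) = (-22 + ((-1 - 2)*(-1))²) + (-10 - 33) = (-22 + (-3*(-1))²) - 43 = (-22 + 3²) - 43 = (-22 + 9) - 43 = -13 - 43 = -56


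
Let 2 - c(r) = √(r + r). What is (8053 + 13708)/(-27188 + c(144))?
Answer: -98599091/123179718 + 21761*√2/61589859 ≈ -0.79995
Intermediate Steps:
c(r) = 2 - √2*√r (c(r) = 2 - √(r + r) = 2 - √(2*r) = 2 - √2*√r)
(8053 + 13708)/(-27188 + c(144)) = (8053 + 13708)/(-27188 + (2 - √2*√144)) = 21761/(-27188 + (2 - 1*√2*12)) = 21761/(-27188 + (2 - 12*√2)) = 21761/(-27186 - 12*√2)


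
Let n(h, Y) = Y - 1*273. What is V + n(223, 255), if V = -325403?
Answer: -325421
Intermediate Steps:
n(h, Y) = -273 + Y (n(h, Y) = Y - 273 = -273 + Y)
V + n(223, 255) = -325403 + (-273 + 255) = -325403 - 18 = -325421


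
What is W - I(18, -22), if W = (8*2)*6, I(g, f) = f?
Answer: 118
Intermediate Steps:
W = 96 (W = 16*6 = 96)
W - I(18, -22) = 96 - 1*(-22) = 96 + 22 = 118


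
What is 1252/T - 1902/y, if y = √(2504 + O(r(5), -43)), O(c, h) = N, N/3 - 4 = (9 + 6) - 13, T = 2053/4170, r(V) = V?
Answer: 5220840/2053 - 951*√2522/1261 ≈ 2505.2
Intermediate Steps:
T = 2053/4170 (T = 2053*(1/4170) = 2053/4170 ≈ 0.49233)
N = 18 (N = 12 + 3*((9 + 6) - 13) = 12 + 3*(15 - 13) = 12 + 3*2 = 12 + 6 = 18)
O(c, h) = 18
y = √2522 (y = √(2504 + 18) = √2522 ≈ 50.220)
1252/T - 1902/y = 1252/(2053/4170) - 1902*√2522/2522 = 1252*(4170/2053) - 951*√2522/1261 = 5220840/2053 - 951*√2522/1261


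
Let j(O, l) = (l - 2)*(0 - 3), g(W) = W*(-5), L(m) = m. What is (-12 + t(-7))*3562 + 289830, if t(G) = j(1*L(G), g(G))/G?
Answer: 2082240/7 ≈ 2.9746e+5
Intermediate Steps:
g(W) = -5*W
j(O, l) = 6 - 3*l (j(O, l) = (-2 + l)*(-3) = 6 - 3*l)
t(G) = (6 + 15*G)/G (t(G) = (6 - (-15)*G)/G = (6 + 15*G)/G)
(-12 + t(-7))*3562 + 289830 = (-12 + (15 + 6/(-7)))*3562 + 289830 = (-12 + (15 + 6*(-1/7)))*3562 + 289830 = (-12 + (15 - 6/7))*3562 + 289830 = (-12 + 99/7)*3562 + 289830 = (15/7)*3562 + 289830 = 53430/7 + 289830 = 2082240/7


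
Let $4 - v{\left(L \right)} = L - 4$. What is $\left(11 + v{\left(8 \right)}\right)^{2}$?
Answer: $121$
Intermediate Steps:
$v{\left(L \right)} = 8 - L$ ($v{\left(L \right)} = 4 - \left(L - 4\right) = 4 - \left(-4 + L\right) = 8 - L$)
$\left(11 + v{\left(8 \right)}\right)^{2} = \left(11 + \left(8 - 8\right)\right)^{2} = \left(11 + 0\right)^{2} = 11^{2} = 121$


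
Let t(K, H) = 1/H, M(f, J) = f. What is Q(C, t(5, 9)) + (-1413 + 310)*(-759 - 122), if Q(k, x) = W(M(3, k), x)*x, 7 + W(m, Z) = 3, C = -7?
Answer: 8745683/9 ≈ 9.7174e+5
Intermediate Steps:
W(m, Z) = -4 (W(m, Z) = -7 + 3 = -4)
Q(k, x) = -4*x
Q(C, t(5, 9)) + (-1413 + 310)*(-759 - 122) = -4/9 + (-1413 + 310)*(-759 - 122) = -4*⅑ - 1103*(-881) = -4/9 + 971743 = 8745683/9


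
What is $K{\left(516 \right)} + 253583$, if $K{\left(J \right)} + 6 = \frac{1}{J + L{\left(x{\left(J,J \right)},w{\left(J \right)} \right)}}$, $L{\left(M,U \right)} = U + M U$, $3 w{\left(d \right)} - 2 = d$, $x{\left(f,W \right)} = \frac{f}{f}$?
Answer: $\frac{655242971}{2584} \approx 2.5358 \cdot 10^{5}$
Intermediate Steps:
$x{\left(f,W \right)} = 1$
$w{\left(d \right)} = \frac{2}{3} + \frac{d}{3}$
$K{\left(J \right)} = -6 + \frac{1}{\frac{4}{3} + \frac{5 J}{3}}$ ($K{\left(J \right)} = -6 + \frac{1}{J + \left(\frac{2}{3} + \frac{J}{3}\right) \left(1 + 1\right)} = -6 + \frac{1}{J + \left(\frac{2}{3} + \frac{J}{3}\right) 2} = -6 + \frac{1}{J + \left(\frac{4}{3} + \frac{2 J}{3}\right)} = -6 + \frac{1}{\frac{4}{3} + \frac{5 J}{3}}$)
$K{\left(516 \right)} + 253583 = \frac{3 \left(-7 - 5160\right)}{4 + 5 \cdot 516} + 253583 = \frac{3 \left(-7 - 5160\right)}{4 + 2580} + 253583 = 3 \cdot \frac{1}{2584} \left(-5167\right) + 253583 = - \frac{15501}{2584} + 253583 = \frac{655242971}{2584}$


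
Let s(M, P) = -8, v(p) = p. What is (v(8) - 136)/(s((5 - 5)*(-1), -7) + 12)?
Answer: -32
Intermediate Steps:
(v(8) - 136)/(s((5 - 5)*(-1), -7) + 12) = (8 - 136)/(-8 + 12) = -128/4 = -128*¼ = -32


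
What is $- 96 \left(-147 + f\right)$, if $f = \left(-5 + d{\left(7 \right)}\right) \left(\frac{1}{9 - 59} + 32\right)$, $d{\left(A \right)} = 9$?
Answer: $\frac{45792}{25} \approx 1831.7$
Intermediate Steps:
$f = \frac{3198}{25}$ ($f = \left(-5 + 9\right) \left(\frac{1}{9 - 59} + 32\right) = 4 \left(\frac{1}{-50} + 32\right) = 4 \left(- \frac{1}{50} + 32\right) = 4 \cdot \frac{1599}{50} = \frac{3198}{25} \approx 127.92$)
$- 96 \left(-147 + f\right) = - 96 \left(-147 + \frac{3198}{25}\right) = \left(-96\right) \left(- \frac{477}{25}\right) = \frac{45792}{25}$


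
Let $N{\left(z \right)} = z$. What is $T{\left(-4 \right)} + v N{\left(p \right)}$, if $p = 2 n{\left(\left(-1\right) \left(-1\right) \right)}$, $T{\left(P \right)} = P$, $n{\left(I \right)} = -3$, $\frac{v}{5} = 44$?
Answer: $-1324$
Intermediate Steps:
$v = 220$ ($v = 5 \cdot 44 = 220$)
$p = -6$ ($p = 2 \left(-3\right) = -6$)
$T{\left(-4 \right)} + v N{\left(p \right)} = -4 + 220 \left(-6\right) = -4 - 1320 = -1324$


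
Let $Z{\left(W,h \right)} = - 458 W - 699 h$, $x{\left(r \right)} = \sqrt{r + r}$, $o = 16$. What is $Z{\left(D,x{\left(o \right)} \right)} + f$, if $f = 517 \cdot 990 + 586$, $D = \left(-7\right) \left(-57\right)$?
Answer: $329674 - 2796 \sqrt{2} \approx 3.2572 \cdot 10^{5}$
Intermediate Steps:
$x{\left(r \right)} = \sqrt{2} \sqrt{r}$ ($x{\left(r \right)} = \sqrt{2 r} = \sqrt{2} \sqrt{r}$)
$D = 399$
$Z{\left(W,h \right)} = - 699 h - 458 W$
$f = 512416$ ($f = 511830 + 586 = 512416$)
$Z{\left(D,x{\left(o \right)} \right)} + f = \left(- 699 \sqrt{2} \sqrt{16} - 182742\right) + 512416 = \left(- 699 \sqrt{2} \cdot 4 - 182742\right) + 512416 = \left(- 699 \cdot 4 \sqrt{2} - 182742\right) + 512416 = \left(- 2796 \sqrt{2} - 182742\right) + 512416 = \left(-182742 - 2796 \sqrt{2}\right) + 512416 = 329674 - 2796 \sqrt{2}$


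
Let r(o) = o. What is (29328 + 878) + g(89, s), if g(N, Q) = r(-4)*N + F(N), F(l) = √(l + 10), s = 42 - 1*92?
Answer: 29850 + 3*√11 ≈ 29860.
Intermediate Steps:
s = -50 (s = 42 - 92 = -50)
F(l) = √(10 + l)
g(N, Q) = √(10 + N) - 4*N (g(N, Q) = -4*N + √(10 + N) = √(10 + N) - 4*N)
(29328 + 878) + g(89, s) = (29328 + 878) + (√(10 + 89) - 4*89) = 30206 + (√99 - 356) = 30206 + (3*√11 - 356) = 30206 + (-356 + 3*√11) = 29850 + 3*√11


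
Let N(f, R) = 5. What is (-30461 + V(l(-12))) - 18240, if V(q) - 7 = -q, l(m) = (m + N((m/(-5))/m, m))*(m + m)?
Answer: -48862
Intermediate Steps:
l(m) = 2*m*(5 + m) (l(m) = (m + 5)*(m + m) = (5 + m)*(2*m) = 2*m*(5 + m))
V(q) = 7 - q
(-30461 + V(l(-12))) - 18240 = (-30461 + (7 - 2*(-12)*(5 - 12))) - 18240 = (-30461 + (7 - 2*(-12)*(-7))) - 18240 = (-30461 + (7 - 1*168)) - 18240 = (-30461 + (7 - 168)) - 18240 = (-30461 - 161) - 18240 = -30622 - 18240 = -48862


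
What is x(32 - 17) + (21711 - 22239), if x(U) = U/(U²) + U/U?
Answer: -7904/15 ≈ -526.93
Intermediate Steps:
x(U) = 1 + 1/U (x(U) = U/U² + 1 = 1/U + 1 = 1 + 1/U)
x(32 - 17) + (21711 - 22239) = (1 + (32 - 17))/(32 - 17) + (21711 - 22239) = (1 + 15)/15 - 528 = (1/15)*16 - 528 = 16/15 - 528 = -7904/15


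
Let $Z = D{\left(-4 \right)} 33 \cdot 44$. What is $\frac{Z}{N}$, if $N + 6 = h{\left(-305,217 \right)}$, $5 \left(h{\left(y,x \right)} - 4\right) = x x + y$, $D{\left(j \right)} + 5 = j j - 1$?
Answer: $\frac{36300}{23387} \approx 1.5521$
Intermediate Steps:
$D{\left(j \right)} = -6 + j^{2}$ ($D{\left(j \right)} = -5 + \left(j j - 1\right) = -5 + \left(j^{2} - 1\right) = -5 + \left(-1 + j^{2}\right) = -6 + j^{2}$)
$h{\left(y,x \right)} = 4 + \frac{y}{5} + \frac{x^{2}}{5}$ ($h{\left(y,x \right)} = 4 + \frac{x x + y}{5} = 4 + \frac{x^{2} + y}{5} = 4 + \frac{y + x^{2}}{5} = 4 + \left(\frac{y}{5} + \frac{x^{2}}{5}\right) = 4 + \frac{y}{5} + \frac{x^{2}}{5}$)
$N = \frac{46774}{5}$ ($N = -6 + \left(4 + \frac{1}{5} \left(-305\right) + \frac{217^{2}}{5}\right) = -6 + \left(4 - 61 + \frac{1}{5} \cdot 47089\right) = -6 + \left(4 - 61 + \frac{47089}{5}\right) = -6 + \frac{46804}{5} = \frac{46774}{5} \approx 9354.8$)
$Z = 14520$ ($Z = \left(-6 + \left(-4\right)^{2}\right) 33 \cdot 44 = \left(-6 + 16\right) 33 \cdot 44 = 10 \cdot 33 \cdot 44 = 330 \cdot 44 = 14520$)
$\frac{Z}{N} = \frac{14520}{\frac{46774}{5}} = 14520 \cdot \frac{5}{46774} = \frac{36300}{23387}$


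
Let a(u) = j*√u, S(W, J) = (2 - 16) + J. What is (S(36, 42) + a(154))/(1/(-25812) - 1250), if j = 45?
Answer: -722736/32265001 - 1161540*√154/32265001 ≈ -0.46915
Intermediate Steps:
S(W, J) = -14 + J
a(u) = 45*√u
(S(36, 42) + a(154))/(1/(-25812) - 1250) = ((-14 + 42) + 45*√154)/(1/(-25812) - 1250) = (28 + 45*√154)/(-1/25812 - 1250) = (28 + 45*√154)/(-32265001/25812) = (28 + 45*√154)*(-25812/32265001) = -722736/32265001 - 1161540*√154/32265001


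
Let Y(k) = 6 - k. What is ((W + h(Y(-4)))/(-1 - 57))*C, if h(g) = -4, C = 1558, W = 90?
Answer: -66994/29 ≈ -2310.1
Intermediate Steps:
((W + h(Y(-4)))/(-1 - 57))*C = ((90 - 4)/(-1 - 57))*1558 = (86/(-58))*1558 = (86*(-1/58))*1558 = -43/29*1558 = -66994/29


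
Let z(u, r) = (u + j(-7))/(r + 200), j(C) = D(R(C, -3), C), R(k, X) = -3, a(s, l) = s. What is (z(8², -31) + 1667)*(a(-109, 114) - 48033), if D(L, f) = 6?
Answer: -13566078606/169 ≈ -8.0273e+7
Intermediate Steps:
j(C) = 6
z(u, r) = (6 + u)/(200 + r) (z(u, r) = (u + 6)/(r + 200) = (6 + u)/(200 + r))
(z(8², -31) + 1667)*(a(-109, 114) - 48033) = ((6 + 8²)/(200 - 31) + 1667)*(-109 - 48033) = ((6 + 64)/169 + 1667)*(-48142) = ((1/169)*70 + 1667)*(-48142) = (70/169 + 1667)*(-48142) = (281793/169)*(-48142) = -13566078606/169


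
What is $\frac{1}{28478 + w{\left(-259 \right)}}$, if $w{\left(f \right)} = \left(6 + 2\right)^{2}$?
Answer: $\frac{1}{28542} \approx 3.5036 \cdot 10^{-5}$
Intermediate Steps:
$w{\left(f \right)} = 64$ ($w{\left(f \right)} = 8^{2} = 64$)
$\frac{1}{28478 + w{\left(-259 \right)}} = \frac{1}{28478 + 64} = \frac{1}{28542}$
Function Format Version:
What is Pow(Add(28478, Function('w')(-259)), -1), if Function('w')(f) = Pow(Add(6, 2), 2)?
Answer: Rational(1, 28542) ≈ 3.5036e-5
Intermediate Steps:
Function('w')(f) = 64 (Function('w')(f) = Pow(8, 2) = 64)
Pow(Add(28478, Function('w')(-259)), -1) = Pow(Add(28478, 64), -1) = Pow(28542, -1) = Rational(1, 28542)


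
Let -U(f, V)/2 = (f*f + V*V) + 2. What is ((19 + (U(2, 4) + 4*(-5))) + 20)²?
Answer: 625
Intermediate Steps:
U(f, V) = -4 - 2*V² - 2*f² (U(f, V) = -2*((f*f + V*V) + 2) = -2*((f² + V²) + 2) = -2*((V² + f²) + 2) = -2*(2 + V² + f²) = -4 - 2*V² - 2*f²)
((19 + (U(2, 4) + 4*(-5))) + 20)² = ((19 + ((-4 - 2*4² - 2*2²) + 4*(-5))) + 20)² = ((19 + ((-4 - 2*16 - 2*4) - 20)) + 20)² = ((19 + ((-4 - 32 - 8) - 20)) + 20)² = ((19 + (-44 - 20)) + 20)² = ((19 - 64) + 20)² = (-45 + 20)² = (-25)² = 625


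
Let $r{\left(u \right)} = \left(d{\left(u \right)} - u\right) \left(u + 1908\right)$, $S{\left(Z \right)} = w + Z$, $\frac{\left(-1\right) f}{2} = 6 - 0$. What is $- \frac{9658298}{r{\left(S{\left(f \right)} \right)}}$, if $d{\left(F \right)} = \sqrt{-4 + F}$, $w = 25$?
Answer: $\frac{4829149}{9605} \approx 502.77$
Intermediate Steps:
$f = -12$ ($f = - 2 \left(6 - 0\right) = - 2 \left(6 + 0\right) = \left(-2\right) 6 = -12$)
$S{\left(Z \right)} = 25 + Z$
$r{\left(u \right)} = \left(1908 + u\right) \left(\sqrt{-4 + u} - u\right)$ ($r{\left(u \right)} = \left(\sqrt{-4 + u} - u\right) \left(u + 1908\right) = \left(\sqrt{-4 + u} - u\right) \left(1908 + u\right) = \left(1908 + u\right) \left(\sqrt{-4 + u} - u\right)$)
$- \frac{9658298}{r{\left(S{\left(f \right)} \right)}} = - \frac{9658298}{- \left(25 - 12\right)^{2} - 1908 \left(25 - 12\right) + 1908 \sqrt{-4 + \left(25 - 12\right)} + \left(25 - 12\right) \sqrt{-4 + \left(25 - 12\right)}} = - \frac{9658298}{- 13^{2} - 24804 + 1908 \sqrt{-4 + 13} + 13 \sqrt{-4 + 13}} = - \frac{9658298}{\left(-1\right) 169 - 24804 + 1908 \sqrt{9} + 13 \sqrt{9}} = - \frac{9658298}{-169 - 24804 + 1908 \cdot 3 + 13 \cdot 3} = - \frac{9658298}{-169 - 24804 + 5724 + 39} = - \frac{9658298}{-19210} = \left(-9658298\right) \left(- \frac{1}{19210}\right) = \frac{4829149}{9605}$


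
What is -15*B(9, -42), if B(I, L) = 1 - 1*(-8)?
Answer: -135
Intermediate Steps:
B(I, L) = 9 (B(I, L) = 1 + 8 = 9)
-15*B(9, -42) = -15*9 = -135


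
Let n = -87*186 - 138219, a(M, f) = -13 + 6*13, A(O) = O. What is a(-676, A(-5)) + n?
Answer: -154336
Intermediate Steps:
a(M, f) = 65 (a(M, f) = -13 + 78 = 65)
n = -154401 (n = -16182 - 138219 = -154401)
a(-676, A(-5)) + n = 65 - 154401 = -154336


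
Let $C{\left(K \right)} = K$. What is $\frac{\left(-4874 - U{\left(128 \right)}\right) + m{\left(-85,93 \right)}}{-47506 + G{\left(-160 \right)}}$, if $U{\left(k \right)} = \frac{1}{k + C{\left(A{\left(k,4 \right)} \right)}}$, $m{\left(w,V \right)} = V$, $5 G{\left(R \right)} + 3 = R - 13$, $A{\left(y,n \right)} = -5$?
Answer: $\frac{1470160}{14618919} \approx 0.10057$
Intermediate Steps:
$G{\left(R \right)} = - \frac{16}{5} + \frac{R}{5}$ ($G{\left(R \right)} = - \frac{3}{5} + \frac{R - 13}{5} = - \frac{3}{5} + \frac{-13 + R}{5} = - \frac{3}{5} + \left(- \frac{13}{5} + \frac{R}{5}\right) = - \frac{16}{5} + \frac{R}{5}$)
$U{\left(k \right)} = \frac{1}{-5 + k}$ ($U{\left(k \right)} = \frac{1}{k - 5} = \frac{1}{-5 + k}$)
$\frac{\left(-4874 - U{\left(128 \right)}\right) + m{\left(-85,93 \right)}}{-47506 + G{\left(-160 \right)}} = \frac{\left(-4874 - \frac{1}{-5 + 128}\right) + 93}{-47506 + \left(- \frac{16}{5} + \frac{1}{5} \left(-160\right)\right)} = \frac{\left(-4874 - \frac{1}{123}\right) + 93}{-47506 - \frac{176}{5}} = \frac{\left(-4874 - \frac{1}{123}\right) + 93}{- \frac{237706}{5}} = \left(- \frac{599503}{123} + 93\right) \left(- \frac{5}{237706}\right) = \left(- \frac{588064}{123}\right) \left(- \frac{5}{237706}\right) = \frac{1470160}{14618919}$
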